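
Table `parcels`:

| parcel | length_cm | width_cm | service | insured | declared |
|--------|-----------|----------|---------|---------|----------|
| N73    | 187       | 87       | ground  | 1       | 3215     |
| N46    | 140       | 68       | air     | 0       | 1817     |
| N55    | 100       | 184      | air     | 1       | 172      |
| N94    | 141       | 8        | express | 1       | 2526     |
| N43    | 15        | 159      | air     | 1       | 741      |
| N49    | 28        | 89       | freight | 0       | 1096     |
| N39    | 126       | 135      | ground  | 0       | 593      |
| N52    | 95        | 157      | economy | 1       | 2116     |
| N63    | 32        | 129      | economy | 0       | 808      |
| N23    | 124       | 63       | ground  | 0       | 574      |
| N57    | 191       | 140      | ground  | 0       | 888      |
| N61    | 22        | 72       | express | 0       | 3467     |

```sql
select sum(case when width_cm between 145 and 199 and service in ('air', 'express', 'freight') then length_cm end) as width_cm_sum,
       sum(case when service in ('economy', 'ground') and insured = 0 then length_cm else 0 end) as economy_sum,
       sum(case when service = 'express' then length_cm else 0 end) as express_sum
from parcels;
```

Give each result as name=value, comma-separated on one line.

width_cm_sum=115, economy_sum=473, express_sum=163

[width_cm_sum: width_cm between 145 and 199 and service in ('air', 'express', 'freight')]
parcel=N73: ✗
parcel=N46: ✗
parcel=N55: ✓ → 100
parcel=N94: ✗
parcel=N43: ✓ → 15
parcel=N49: ✗
parcel=N39: ✗
parcel=N52: ✗
parcel=N63: ✗
parcel=N23: ✗
parcel=N57: ✗
parcel=N61: ✗
width_cm_sum = 100 + 15 = 115
—
[economy_sum: service in ('economy', 'ground') and insured = 0]
parcel=N73: ✗
parcel=N46: ✗
parcel=N55: ✗
parcel=N94: ✗
parcel=N43: ✗
parcel=N49: ✗
parcel=N39: ✓ → 126
parcel=N52: ✗
parcel=N63: ✓ → 32
parcel=N23: ✓ → 124
parcel=N57: ✓ → 191
parcel=N61: ✗
economy_sum = 126 + 32 + 124 + 191 = 473
—
[express_sum: service = 'express']
parcel=N73: ✗
parcel=N46: ✗
parcel=N55: ✗
parcel=N94: ✓ → 141
parcel=N43: ✗
parcel=N49: ✗
parcel=N39: ✗
parcel=N52: ✗
parcel=N63: ✗
parcel=N23: ✗
parcel=N57: ✗
parcel=N61: ✓ → 22
express_sum = 141 + 22 = 163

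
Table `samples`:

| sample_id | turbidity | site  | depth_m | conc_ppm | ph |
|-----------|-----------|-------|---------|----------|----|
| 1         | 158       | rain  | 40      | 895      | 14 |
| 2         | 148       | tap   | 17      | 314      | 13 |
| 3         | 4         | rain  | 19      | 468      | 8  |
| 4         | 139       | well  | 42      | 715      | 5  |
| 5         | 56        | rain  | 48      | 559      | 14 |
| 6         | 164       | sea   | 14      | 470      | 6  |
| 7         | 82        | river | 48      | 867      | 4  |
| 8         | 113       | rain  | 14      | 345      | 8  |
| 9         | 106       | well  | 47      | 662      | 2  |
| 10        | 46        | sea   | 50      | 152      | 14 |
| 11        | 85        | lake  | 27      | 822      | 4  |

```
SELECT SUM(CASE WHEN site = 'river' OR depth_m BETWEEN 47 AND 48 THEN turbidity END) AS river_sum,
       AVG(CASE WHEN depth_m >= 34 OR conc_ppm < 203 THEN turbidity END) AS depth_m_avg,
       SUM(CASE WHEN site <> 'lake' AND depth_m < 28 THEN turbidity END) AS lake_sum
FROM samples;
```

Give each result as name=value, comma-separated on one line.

river_sum=244, depth_m_avg=97.8333333333, lake_sum=429

[river_sum: site = 'river' OR depth_m BETWEEN 47 AND 48]
sample_id=1: ✗
sample_id=2: ✗
sample_id=3: ✗
sample_id=4: ✗
sample_id=5: ✓ → 56
sample_id=6: ✗
sample_id=7: ✓ → 82
sample_id=8: ✗
sample_id=9: ✓ → 106
sample_id=10: ✗
sample_id=11: ✗
river_sum = 56 + 82 + 106 = 244
—
[depth_m_avg: depth_m >= 34 OR conc_ppm < 203]
sample_id=1: ✓ → 158
sample_id=2: ✗
sample_id=3: ✗
sample_id=4: ✓ → 139
sample_id=5: ✓ → 56
sample_id=6: ✗
sample_id=7: ✓ → 82
sample_id=8: ✗
sample_id=9: ✓ → 106
sample_id=10: ✓ → 46
sample_id=11: ✗
depth_m_avg = (158 + 139 + 56 + 82 + 106 + 46) / 6 = 97.8333333333
—
[lake_sum: site <> 'lake' AND depth_m < 28]
sample_id=1: ✗
sample_id=2: ✓ → 148
sample_id=3: ✓ → 4
sample_id=4: ✗
sample_id=5: ✗
sample_id=6: ✓ → 164
sample_id=7: ✗
sample_id=8: ✓ → 113
sample_id=9: ✗
sample_id=10: ✗
sample_id=11: ✗
lake_sum = 148 + 4 + 164 + 113 = 429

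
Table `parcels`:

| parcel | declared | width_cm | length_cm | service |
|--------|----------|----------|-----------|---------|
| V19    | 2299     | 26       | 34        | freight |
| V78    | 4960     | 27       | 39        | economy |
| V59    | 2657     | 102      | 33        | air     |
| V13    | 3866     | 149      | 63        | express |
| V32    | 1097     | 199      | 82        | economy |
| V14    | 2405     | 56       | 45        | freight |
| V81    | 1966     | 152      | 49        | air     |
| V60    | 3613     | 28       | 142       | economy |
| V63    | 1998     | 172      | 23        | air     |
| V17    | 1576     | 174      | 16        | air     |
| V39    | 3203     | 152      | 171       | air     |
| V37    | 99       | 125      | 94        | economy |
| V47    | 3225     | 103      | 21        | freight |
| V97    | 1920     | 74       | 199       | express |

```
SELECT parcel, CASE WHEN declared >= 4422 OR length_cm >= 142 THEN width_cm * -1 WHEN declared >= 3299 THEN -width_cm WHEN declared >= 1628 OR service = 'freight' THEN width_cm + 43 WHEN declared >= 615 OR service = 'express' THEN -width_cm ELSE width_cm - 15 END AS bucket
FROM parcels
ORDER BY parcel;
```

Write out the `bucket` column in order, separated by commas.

-149, 99, -174, 69, -199, 110, -152, 146, 145, -28, 215, -27, 195, -74

parcel=V13: declared >= 3299 → -149
parcel=V14: declared >= 1628 OR service = 'freight' → 99
parcel=V17: declared >= 615 OR service = 'express' → -174
parcel=V19: declared >= 1628 OR service = 'freight' → 69
parcel=V32: declared >= 615 OR service = 'express' → -199
parcel=V37: ELSE → 110
parcel=V39: declared >= 4422 OR length_cm >= 142 → -152
parcel=V47: declared >= 1628 OR service = 'freight' → 146
parcel=V59: declared >= 1628 OR service = 'freight' → 145
parcel=V60: declared >= 4422 OR length_cm >= 142 → -28
parcel=V63: declared >= 1628 OR service = 'freight' → 215
parcel=V78: declared >= 4422 OR length_cm >= 142 → -27
parcel=V81: declared >= 1628 OR service = 'freight' → 195
parcel=V97: declared >= 4422 OR length_cm >= 142 → -74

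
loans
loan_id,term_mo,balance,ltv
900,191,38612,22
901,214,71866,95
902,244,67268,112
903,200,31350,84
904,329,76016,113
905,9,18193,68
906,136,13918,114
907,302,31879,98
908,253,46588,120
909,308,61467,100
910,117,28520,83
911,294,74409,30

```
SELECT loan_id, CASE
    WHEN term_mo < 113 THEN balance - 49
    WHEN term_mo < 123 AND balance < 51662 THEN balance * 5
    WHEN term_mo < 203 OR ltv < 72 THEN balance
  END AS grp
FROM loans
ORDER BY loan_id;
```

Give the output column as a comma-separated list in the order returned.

loan_id=900: term_mo < 203 OR ltv < 72 → 38612
loan_id=901: (no match → NULL) → NULL
loan_id=902: (no match → NULL) → NULL
loan_id=903: term_mo < 203 OR ltv < 72 → 31350
loan_id=904: (no match → NULL) → NULL
loan_id=905: term_mo < 113 → 18144
loan_id=906: term_mo < 203 OR ltv < 72 → 13918
loan_id=907: (no match → NULL) → NULL
loan_id=908: (no match → NULL) → NULL
loan_id=909: (no match → NULL) → NULL
loan_id=910: term_mo < 123 AND balance < 51662 → 142600
loan_id=911: term_mo < 203 OR ltv < 72 → 74409

38612, NULL, NULL, 31350, NULL, 18144, 13918, NULL, NULL, NULL, 142600, 74409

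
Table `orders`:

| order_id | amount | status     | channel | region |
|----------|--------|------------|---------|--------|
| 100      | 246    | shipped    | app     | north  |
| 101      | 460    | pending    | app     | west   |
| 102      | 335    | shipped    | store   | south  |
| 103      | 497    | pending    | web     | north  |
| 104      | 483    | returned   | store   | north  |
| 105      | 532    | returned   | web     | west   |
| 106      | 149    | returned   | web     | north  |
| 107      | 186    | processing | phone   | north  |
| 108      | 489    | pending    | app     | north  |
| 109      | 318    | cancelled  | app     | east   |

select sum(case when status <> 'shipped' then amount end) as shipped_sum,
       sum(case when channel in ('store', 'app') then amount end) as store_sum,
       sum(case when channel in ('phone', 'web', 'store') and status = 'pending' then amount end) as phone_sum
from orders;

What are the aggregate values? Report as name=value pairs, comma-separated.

shipped_sum=3114, store_sum=2331, phone_sum=497

[shipped_sum: status <> 'shipped']
order_id=100: ✗
order_id=101: ✓ → 460
order_id=102: ✗
order_id=103: ✓ → 497
order_id=104: ✓ → 483
order_id=105: ✓ → 532
order_id=106: ✓ → 149
order_id=107: ✓ → 186
order_id=108: ✓ → 489
order_id=109: ✓ → 318
shipped_sum = 460 + 497 + 483 + 532 + 149 + 186 + 489 + 318 = 3114
—
[store_sum: channel in ('store', 'app')]
order_id=100: ✓ → 246
order_id=101: ✓ → 460
order_id=102: ✓ → 335
order_id=103: ✗
order_id=104: ✓ → 483
order_id=105: ✗
order_id=106: ✗
order_id=107: ✗
order_id=108: ✓ → 489
order_id=109: ✓ → 318
store_sum = 246 + 460 + 335 + 483 + 489 + 318 = 2331
—
[phone_sum: channel in ('phone', 'web', 'store') and status = 'pending']
order_id=100: ✗
order_id=101: ✗
order_id=102: ✗
order_id=103: ✓ → 497
order_id=104: ✗
order_id=105: ✗
order_id=106: ✗
order_id=107: ✗
order_id=108: ✗
order_id=109: ✗
phone_sum = 497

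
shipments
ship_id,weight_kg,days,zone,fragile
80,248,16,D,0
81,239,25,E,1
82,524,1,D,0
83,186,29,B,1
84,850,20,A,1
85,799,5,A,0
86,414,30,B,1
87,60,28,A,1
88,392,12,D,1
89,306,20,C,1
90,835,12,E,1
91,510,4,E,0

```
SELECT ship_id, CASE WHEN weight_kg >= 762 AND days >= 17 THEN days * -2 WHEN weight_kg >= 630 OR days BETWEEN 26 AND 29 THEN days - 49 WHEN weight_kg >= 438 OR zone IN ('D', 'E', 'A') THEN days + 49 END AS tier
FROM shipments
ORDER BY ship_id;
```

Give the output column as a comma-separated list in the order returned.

ship_id=80: weight_kg >= 438 OR zone IN ('D', 'E', 'A') → 65
ship_id=81: weight_kg >= 438 OR zone IN ('D', 'E', 'A') → 74
ship_id=82: weight_kg >= 438 OR zone IN ('D', 'E', 'A') → 50
ship_id=83: weight_kg >= 630 OR days BETWEEN 26 AND 29 → -20
ship_id=84: weight_kg >= 762 AND days >= 17 → -40
ship_id=85: weight_kg >= 630 OR days BETWEEN 26 AND 29 → -44
ship_id=86: (no match → NULL) → NULL
ship_id=87: weight_kg >= 630 OR days BETWEEN 26 AND 29 → -21
ship_id=88: weight_kg >= 438 OR zone IN ('D', 'E', 'A') → 61
ship_id=89: (no match → NULL) → NULL
ship_id=90: weight_kg >= 630 OR days BETWEEN 26 AND 29 → -37
ship_id=91: weight_kg >= 438 OR zone IN ('D', 'E', 'A') → 53

65, 74, 50, -20, -40, -44, NULL, -21, 61, NULL, -37, 53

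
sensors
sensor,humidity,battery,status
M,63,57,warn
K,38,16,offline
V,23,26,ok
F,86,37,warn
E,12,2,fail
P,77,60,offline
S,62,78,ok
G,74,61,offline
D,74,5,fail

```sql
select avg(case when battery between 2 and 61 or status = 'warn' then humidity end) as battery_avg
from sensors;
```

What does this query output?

55.875

sensor=M: ✓ → 63
sensor=K: ✓ → 38
sensor=V: ✓ → 23
sensor=F: ✓ → 86
sensor=E: ✓ → 12
sensor=P: ✓ → 77
sensor=S: ✗
sensor=G: ✓ → 74
sensor=D: ✓ → 74
battery_avg = (63 + 38 + 23 + 86 + 12 + 77 + 74 + 74) / 8 = 55.875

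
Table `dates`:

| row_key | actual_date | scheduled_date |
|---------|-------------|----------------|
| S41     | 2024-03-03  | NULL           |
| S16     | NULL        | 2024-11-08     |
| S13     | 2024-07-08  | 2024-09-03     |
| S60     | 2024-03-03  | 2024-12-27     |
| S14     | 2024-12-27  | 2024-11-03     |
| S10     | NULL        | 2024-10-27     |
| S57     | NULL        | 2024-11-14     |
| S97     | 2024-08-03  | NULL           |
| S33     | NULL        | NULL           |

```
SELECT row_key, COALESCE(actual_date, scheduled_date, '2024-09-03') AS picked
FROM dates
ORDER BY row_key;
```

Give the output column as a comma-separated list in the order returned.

row_key=S10: actual_date=NULL, scheduled_date=2024-10-27 → 2024-10-27
row_key=S13: actual_date=2024-07-08 → 2024-07-08
row_key=S14: actual_date=2024-12-27 → 2024-12-27
row_key=S16: actual_date=NULL, scheduled_date=2024-11-08 → 2024-11-08
row_key=S33: actual_date=NULL, scheduled_date=NULL, → literal 2024-09-03 → 2024-09-03
row_key=S41: actual_date=2024-03-03 → 2024-03-03
row_key=S57: actual_date=NULL, scheduled_date=2024-11-14 → 2024-11-14
row_key=S60: actual_date=2024-03-03 → 2024-03-03
row_key=S97: actual_date=2024-08-03 → 2024-08-03

2024-10-27, 2024-07-08, 2024-12-27, 2024-11-08, 2024-09-03, 2024-03-03, 2024-11-14, 2024-03-03, 2024-08-03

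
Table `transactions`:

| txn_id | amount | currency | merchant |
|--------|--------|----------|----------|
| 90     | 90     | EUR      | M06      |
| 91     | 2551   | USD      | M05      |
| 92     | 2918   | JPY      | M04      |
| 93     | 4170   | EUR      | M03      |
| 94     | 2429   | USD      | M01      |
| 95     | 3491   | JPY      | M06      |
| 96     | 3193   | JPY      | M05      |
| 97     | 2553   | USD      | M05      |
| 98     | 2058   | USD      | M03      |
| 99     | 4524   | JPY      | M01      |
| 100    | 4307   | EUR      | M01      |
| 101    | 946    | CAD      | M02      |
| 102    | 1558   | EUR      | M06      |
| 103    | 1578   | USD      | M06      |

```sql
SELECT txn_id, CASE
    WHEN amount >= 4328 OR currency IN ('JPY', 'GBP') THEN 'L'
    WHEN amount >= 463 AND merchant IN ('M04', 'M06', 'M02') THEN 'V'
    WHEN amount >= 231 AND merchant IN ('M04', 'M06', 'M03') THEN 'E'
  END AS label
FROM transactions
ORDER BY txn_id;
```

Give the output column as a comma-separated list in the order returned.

txn_id=90: (no match → NULL) → NULL
txn_id=91: (no match → NULL) → NULL
txn_id=92: amount >= 4328 OR currency IN ('JPY', 'GBP') → L
txn_id=93: amount >= 231 AND merchant IN ('M04', 'M06', 'M03') → E
txn_id=94: (no match → NULL) → NULL
txn_id=95: amount >= 4328 OR currency IN ('JPY', 'GBP') → L
txn_id=96: amount >= 4328 OR currency IN ('JPY', 'GBP') → L
txn_id=97: (no match → NULL) → NULL
txn_id=98: amount >= 231 AND merchant IN ('M04', 'M06', 'M03') → E
txn_id=99: amount >= 4328 OR currency IN ('JPY', 'GBP') → L
txn_id=100: (no match → NULL) → NULL
txn_id=101: amount >= 463 AND merchant IN ('M04', 'M06', 'M02') → V
txn_id=102: amount >= 463 AND merchant IN ('M04', 'M06', 'M02') → V
txn_id=103: amount >= 463 AND merchant IN ('M04', 'M06', 'M02') → V

NULL, NULL, L, E, NULL, L, L, NULL, E, L, NULL, V, V, V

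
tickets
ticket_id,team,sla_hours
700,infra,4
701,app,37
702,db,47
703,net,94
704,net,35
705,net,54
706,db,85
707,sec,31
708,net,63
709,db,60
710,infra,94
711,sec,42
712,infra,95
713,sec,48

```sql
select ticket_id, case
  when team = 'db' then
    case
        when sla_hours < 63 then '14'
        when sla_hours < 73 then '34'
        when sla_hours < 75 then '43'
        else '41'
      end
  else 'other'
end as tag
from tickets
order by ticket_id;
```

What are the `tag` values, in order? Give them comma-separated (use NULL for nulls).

other, other, 14, other, other, other, 41, other, other, 14, other, other, other, other

ticket_id=700: team='infra' → outer ELSE → other
ticket_id=701: team='app' → outer ELSE → other
ticket_id=702: team='db' → inner[sla_hours < 63] → 14
ticket_id=703: team='net' → outer ELSE → other
ticket_id=704: team='net' → outer ELSE → other
ticket_id=705: team='net' → outer ELSE → other
ticket_id=706: team='db' → inner[ELSE] → 41
ticket_id=707: team='sec' → outer ELSE → other
ticket_id=708: team='net' → outer ELSE → other
ticket_id=709: team='db' → inner[sla_hours < 63] → 14
ticket_id=710: team='infra' → outer ELSE → other
ticket_id=711: team='sec' → outer ELSE → other
ticket_id=712: team='infra' → outer ELSE → other
ticket_id=713: team='sec' → outer ELSE → other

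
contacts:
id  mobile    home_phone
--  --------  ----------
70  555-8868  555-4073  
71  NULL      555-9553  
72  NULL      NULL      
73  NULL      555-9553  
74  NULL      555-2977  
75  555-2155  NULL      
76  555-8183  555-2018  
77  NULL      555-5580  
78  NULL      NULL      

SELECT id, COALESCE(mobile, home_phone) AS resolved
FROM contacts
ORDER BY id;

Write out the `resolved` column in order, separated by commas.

555-8868, 555-9553, NULL, 555-9553, 555-2977, 555-2155, 555-8183, 555-5580, NULL

id=70: mobile=555-8868 → 555-8868
id=71: mobile=NULL, home_phone=555-9553 → 555-9553
id=72: mobile=NULL, home_phone=NULL (all NULL) → NULL
id=73: mobile=NULL, home_phone=555-9553 → 555-9553
id=74: mobile=NULL, home_phone=555-2977 → 555-2977
id=75: mobile=555-2155 → 555-2155
id=76: mobile=555-8183 → 555-8183
id=77: mobile=NULL, home_phone=555-5580 → 555-5580
id=78: mobile=NULL, home_phone=NULL (all NULL) → NULL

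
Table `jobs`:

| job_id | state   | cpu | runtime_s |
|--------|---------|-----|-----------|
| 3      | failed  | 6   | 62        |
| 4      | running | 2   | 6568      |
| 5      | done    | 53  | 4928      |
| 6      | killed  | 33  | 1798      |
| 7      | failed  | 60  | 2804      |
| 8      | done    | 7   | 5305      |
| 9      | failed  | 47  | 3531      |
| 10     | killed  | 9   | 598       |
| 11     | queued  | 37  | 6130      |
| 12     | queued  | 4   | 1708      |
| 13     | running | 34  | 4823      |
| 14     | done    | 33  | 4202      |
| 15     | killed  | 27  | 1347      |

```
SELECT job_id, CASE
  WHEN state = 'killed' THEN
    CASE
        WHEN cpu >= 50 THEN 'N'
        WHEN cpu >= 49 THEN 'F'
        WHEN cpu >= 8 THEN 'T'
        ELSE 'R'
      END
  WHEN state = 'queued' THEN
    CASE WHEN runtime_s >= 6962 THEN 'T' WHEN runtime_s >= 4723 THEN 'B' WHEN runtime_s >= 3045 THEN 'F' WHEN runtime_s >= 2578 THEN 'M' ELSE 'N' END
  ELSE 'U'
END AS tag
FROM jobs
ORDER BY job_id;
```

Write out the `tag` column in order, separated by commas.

job_id=3: state='failed' → outer ELSE → U
job_id=4: state='running' → outer ELSE → U
job_id=5: state='done' → outer ELSE → U
job_id=6: state='killed' → inner[cpu >= 8] → T
job_id=7: state='failed' → outer ELSE → U
job_id=8: state='done' → outer ELSE → U
job_id=9: state='failed' → outer ELSE → U
job_id=10: state='killed' → inner[cpu >= 8] → T
job_id=11: state='queued' → inner[runtime_s >= 4723] → B
job_id=12: state='queued' → inner[ELSE] → N
job_id=13: state='running' → outer ELSE → U
job_id=14: state='done' → outer ELSE → U
job_id=15: state='killed' → inner[cpu >= 8] → T

U, U, U, T, U, U, U, T, B, N, U, U, T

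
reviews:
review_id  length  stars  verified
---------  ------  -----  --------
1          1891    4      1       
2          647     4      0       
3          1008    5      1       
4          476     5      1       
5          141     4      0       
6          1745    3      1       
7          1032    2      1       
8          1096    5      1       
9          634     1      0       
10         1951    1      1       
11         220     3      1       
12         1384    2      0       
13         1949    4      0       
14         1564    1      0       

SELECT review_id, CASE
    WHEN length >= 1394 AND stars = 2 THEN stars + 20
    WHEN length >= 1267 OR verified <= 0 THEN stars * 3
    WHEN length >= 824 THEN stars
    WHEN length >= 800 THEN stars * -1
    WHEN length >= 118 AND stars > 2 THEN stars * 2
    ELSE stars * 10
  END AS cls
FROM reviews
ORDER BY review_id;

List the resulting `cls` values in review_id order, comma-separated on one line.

12, 12, 5, 10, 12, 9, 2, 5, 3, 3, 6, 6, 12, 3

review_id=1: length >= 1267 OR verified <= 0 → 12
review_id=2: length >= 1267 OR verified <= 0 → 12
review_id=3: length >= 824 → 5
review_id=4: length >= 118 AND stars > 2 → 10
review_id=5: length >= 1267 OR verified <= 0 → 12
review_id=6: length >= 1267 OR verified <= 0 → 9
review_id=7: length >= 824 → 2
review_id=8: length >= 824 → 5
review_id=9: length >= 1267 OR verified <= 0 → 3
review_id=10: length >= 1267 OR verified <= 0 → 3
review_id=11: length >= 118 AND stars > 2 → 6
review_id=12: length >= 1267 OR verified <= 0 → 6
review_id=13: length >= 1267 OR verified <= 0 → 12
review_id=14: length >= 1267 OR verified <= 0 → 3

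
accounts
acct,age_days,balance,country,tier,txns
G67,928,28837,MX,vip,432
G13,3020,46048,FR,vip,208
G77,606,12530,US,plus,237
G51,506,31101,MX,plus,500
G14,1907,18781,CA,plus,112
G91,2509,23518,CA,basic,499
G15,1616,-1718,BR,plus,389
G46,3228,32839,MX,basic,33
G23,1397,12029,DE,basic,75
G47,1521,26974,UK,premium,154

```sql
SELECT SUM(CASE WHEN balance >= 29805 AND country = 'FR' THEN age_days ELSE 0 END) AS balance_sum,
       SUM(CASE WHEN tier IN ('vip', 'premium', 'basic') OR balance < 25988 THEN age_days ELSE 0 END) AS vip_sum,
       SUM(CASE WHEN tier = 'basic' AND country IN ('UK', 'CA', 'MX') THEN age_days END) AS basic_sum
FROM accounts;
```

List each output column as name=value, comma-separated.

balance_sum=3020, vip_sum=16732, basic_sum=5737

[balance_sum: balance >= 29805 AND country = 'FR']
acct=G67: ✗
acct=G13: ✓ → 3020
acct=G77: ✗
acct=G51: ✗
acct=G14: ✗
acct=G91: ✗
acct=G15: ✗
acct=G46: ✗
acct=G23: ✗
acct=G47: ✗
balance_sum = 3020
—
[vip_sum: tier IN ('vip', 'premium', 'basic') OR balance < 25988]
acct=G67: ✓ → 928
acct=G13: ✓ → 3020
acct=G77: ✓ → 606
acct=G51: ✗
acct=G14: ✓ → 1907
acct=G91: ✓ → 2509
acct=G15: ✓ → 1616
acct=G46: ✓ → 3228
acct=G23: ✓ → 1397
acct=G47: ✓ → 1521
vip_sum = 928 + 3020 + 606 + 1907 + 2509 + 1616 + 3228 + 1397 + 1521 = 16732
—
[basic_sum: tier = 'basic' AND country IN ('UK', 'CA', 'MX')]
acct=G67: ✗
acct=G13: ✗
acct=G77: ✗
acct=G51: ✗
acct=G14: ✗
acct=G91: ✓ → 2509
acct=G15: ✗
acct=G46: ✓ → 3228
acct=G23: ✗
acct=G47: ✗
basic_sum = 2509 + 3228 = 5737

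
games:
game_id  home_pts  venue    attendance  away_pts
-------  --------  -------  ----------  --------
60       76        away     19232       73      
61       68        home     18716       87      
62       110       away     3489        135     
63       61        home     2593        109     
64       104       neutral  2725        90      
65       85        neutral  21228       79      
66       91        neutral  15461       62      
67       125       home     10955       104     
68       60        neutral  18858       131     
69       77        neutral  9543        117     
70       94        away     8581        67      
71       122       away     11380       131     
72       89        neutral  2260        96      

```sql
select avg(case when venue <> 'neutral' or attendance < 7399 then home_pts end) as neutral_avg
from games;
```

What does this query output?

game_id=60: ✓ → 76
game_id=61: ✓ → 68
game_id=62: ✓ → 110
game_id=63: ✓ → 61
game_id=64: ✓ → 104
game_id=65: ✗
game_id=66: ✗
game_id=67: ✓ → 125
game_id=68: ✗
game_id=69: ✗
game_id=70: ✓ → 94
game_id=71: ✓ → 122
game_id=72: ✓ → 89
neutral_avg = (76 + 68 + 110 + 61 + 104 + 125 + 94 + 122 + 89) / 9 = 94.3333333333

94.3333333333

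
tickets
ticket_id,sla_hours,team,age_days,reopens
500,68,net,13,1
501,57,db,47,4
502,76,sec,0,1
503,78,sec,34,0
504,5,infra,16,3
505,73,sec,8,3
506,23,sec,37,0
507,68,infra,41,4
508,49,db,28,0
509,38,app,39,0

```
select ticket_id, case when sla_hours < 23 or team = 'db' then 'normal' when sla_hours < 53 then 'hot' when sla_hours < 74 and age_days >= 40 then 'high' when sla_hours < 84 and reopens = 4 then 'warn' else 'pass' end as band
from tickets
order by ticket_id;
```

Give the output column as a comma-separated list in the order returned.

pass, normal, pass, pass, normal, pass, hot, high, normal, hot

ticket_id=500: ELSE → pass
ticket_id=501: sla_hours < 23 or team = 'db' → normal
ticket_id=502: ELSE → pass
ticket_id=503: ELSE → pass
ticket_id=504: sla_hours < 23 or team = 'db' → normal
ticket_id=505: ELSE → pass
ticket_id=506: sla_hours < 53 → hot
ticket_id=507: sla_hours < 74 and age_days >= 40 → high
ticket_id=508: sla_hours < 23 or team = 'db' → normal
ticket_id=509: sla_hours < 53 → hot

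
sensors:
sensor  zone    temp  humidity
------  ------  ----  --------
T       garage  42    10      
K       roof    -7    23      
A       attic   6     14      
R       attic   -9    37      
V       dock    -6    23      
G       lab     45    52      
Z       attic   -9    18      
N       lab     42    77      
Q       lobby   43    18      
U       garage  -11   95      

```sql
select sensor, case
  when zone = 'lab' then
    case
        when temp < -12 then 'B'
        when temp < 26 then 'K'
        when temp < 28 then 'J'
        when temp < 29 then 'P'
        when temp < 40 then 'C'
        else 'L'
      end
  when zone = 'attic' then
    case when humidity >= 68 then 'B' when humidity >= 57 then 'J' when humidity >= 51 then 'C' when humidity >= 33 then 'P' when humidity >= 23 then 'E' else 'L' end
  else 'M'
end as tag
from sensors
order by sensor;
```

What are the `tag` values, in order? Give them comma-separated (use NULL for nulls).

L, L, M, L, M, P, M, M, M, L

sensor=A: zone='attic' → inner[ELSE] → L
sensor=G: zone='lab' → inner[ELSE] → L
sensor=K: zone='roof' → outer ELSE → M
sensor=N: zone='lab' → inner[ELSE] → L
sensor=Q: zone='lobby' → outer ELSE → M
sensor=R: zone='attic' → inner[humidity >= 33] → P
sensor=T: zone='garage' → outer ELSE → M
sensor=U: zone='garage' → outer ELSE → M
sensor=V: zone='dock' → outer ELSE → M
sensor=Z: zone='attic' → inner[ELSE] → L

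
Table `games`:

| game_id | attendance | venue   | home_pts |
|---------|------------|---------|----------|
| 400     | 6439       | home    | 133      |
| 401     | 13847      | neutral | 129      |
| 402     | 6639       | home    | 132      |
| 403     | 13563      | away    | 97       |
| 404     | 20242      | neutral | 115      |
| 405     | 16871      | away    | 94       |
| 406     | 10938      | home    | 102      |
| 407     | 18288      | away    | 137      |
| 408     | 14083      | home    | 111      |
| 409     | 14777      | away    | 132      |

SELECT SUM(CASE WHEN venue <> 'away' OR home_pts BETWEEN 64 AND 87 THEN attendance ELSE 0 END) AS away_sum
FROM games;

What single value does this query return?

game_id=400: ✓ → 6439
game_id=401: ✓ → 13847
game_id=402: ✓ → 6639
game_id=403: ✗
game_id=404: ✓ → 20242
game_id=405: ✗
game_id=406: ✓ → 10938
game_id=407: ✗
game_id=408: ✓ → 14083
game_id=409: ✗
away_sum = 6439 + 13847 + 6639 + 20242 + 10938 + 14083 = 72188

72188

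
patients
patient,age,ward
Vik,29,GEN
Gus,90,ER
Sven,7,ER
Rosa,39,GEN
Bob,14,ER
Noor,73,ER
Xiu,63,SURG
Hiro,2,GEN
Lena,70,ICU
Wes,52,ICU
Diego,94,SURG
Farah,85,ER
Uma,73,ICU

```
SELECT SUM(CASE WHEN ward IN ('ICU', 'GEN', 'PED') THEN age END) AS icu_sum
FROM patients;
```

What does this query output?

patient=Vik: ✓ → 29
patient=Gus: ✗
patient=Sven: ✗
patient=Rosa: ✓ → 39
patient=Bob: ✗
patient=Noor: ✗
patient=Xiu: ✗
patient=Hiro: ✓ → 2
patient=Lena: ✓ → 70
patient=Wes: ✓ → 52
patient=Diego: ✗
patient=Farah: ✗
patient=Uma: ✓ → 73
icu_sum = 29 + 39 + 2 + 70 + 52 + 73 = 265

265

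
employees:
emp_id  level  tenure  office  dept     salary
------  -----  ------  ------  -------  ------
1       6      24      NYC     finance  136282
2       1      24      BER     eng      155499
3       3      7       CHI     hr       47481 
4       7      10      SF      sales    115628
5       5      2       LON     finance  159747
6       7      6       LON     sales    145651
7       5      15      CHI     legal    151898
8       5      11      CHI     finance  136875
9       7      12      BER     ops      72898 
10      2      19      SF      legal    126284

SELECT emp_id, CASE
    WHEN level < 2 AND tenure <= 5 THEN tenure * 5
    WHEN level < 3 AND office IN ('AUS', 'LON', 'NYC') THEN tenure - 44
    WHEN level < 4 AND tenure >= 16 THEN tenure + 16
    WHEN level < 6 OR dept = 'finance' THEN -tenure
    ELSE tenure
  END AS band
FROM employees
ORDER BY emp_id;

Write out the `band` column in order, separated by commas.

-24, 40, -7, 10, -2, 6, -15, -11, 12, 35

emp_id=1: level < 6 OR dept = 'finance' → -24
emp_id=2: level < 4 AND tenure >= 16 → 40
emp_id=3: level < 6 OR dept = 'finance' → -7
emp_id=4: ELSE → 10
emp_id=5: level < 6 OR dept = 'finance' → -2
emp_id=6: ELSE → 6
emp_id=7: level < 6 OR dept = 'finance' → -15
emp_id=8: level < 6 OR dept = 'finance' → -11
emp_id=9: ELSE → 12
emp_id=10: level < 4 AND tenure >= 16 → 35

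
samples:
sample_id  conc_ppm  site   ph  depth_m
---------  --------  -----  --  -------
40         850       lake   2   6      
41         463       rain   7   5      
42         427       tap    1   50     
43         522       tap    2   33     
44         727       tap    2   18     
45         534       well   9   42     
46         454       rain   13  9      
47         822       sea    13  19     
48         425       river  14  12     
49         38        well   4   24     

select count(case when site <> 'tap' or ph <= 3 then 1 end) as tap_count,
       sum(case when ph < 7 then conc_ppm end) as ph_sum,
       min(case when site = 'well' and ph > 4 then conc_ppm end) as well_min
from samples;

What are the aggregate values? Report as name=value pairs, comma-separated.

tap_count=10, ph_sum=2564, well_min=534

[tap_count: site <> 'tap' or ph <= 3]
sample_id=40: ✓ → 1
sample_id=41: ✓ → 1
sample_id=42: ✓ → 1
sample_id=43: ✓ → 1
sample_id=44: ✓ → 1
sample_id=45: ✓ → 1
sample_id=46: ✓ → 1
sample_id=47: ✓ → 1
sample_id=48: ✓ → 1
sample_id=49: ✓ → 1
tap_count = COUNT(1, 1, 1, 1, 1, 1, 1, 1, 1, 1) = 10
—
[ph_sum: ph < 7]
sample_id=40: ✓ → 850
sample_id=41: ✗
sample_id=42: ✓ → 427
sample_id=43: ✓ → 522
sample_id=44: ✓ → 727
sample_id=45: ✗
sample_id=46: ✗
sample_id=47: ✗
sample_id=48: ✗
sample_id=49: ✓ → 38
ph_sum = 850 + 427 + 522 + 727 + 38 = 2564
—
[well_min: site = 'well' and ph > 4]
sample_id=40: ✗
sample_id=41: ✗
sample_id=42: ✗
sample_id=43: ✗
sample_id=44: ✗
sample_id=45: ✓ → 534
sample_id=46: ✗
sample_id=47: ✗
sample_id=48: ✗
sample_id=49: ✗
well_min = MIN(534) = 534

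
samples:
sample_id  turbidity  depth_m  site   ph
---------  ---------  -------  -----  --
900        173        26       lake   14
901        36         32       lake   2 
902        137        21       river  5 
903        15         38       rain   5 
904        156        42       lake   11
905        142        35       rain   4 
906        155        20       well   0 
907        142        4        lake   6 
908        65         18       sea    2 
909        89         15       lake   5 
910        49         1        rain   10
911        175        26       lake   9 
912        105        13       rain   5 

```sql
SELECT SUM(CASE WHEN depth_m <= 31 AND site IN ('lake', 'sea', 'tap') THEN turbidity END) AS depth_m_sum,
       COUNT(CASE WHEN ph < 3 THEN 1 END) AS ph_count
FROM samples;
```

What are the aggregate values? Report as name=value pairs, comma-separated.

[depth_m_sum: depth_m <= 31 AND site IN ('lake', 'sea', 'tap')]
sample_id=900: ✓ → 173
sample_id=901: ✗
sample_id=902: ✗
sample_id=903: ✗
sample_id=904: ✗
sample_id=905: ✗
sample_id=906: ✗
sample_id=907: ✓ → 142
sample_id=908: ✓ → 65
sample_id=909: ✓ → 89
sample_id=910: ✗
sample_id=911: ✓ → 175
sample_id=912: ✗
depth_m_sum = 173 + 142 + 65 + 89 + 175 = 644
—
[ph_count: ph < 3]
sample_id=900: ✗
sample_id=901: ✓ → 1
sample_id=902: ✗
sample_id=903: ✗
sample_id=904: ✗
sample_id=905: ✗
sample_id=906: ✓ → 1
sample_id=907: ✗
sample_id=908: ✓ → 1
sample_id=909: ✗
sample_id=910: ✗
sample_id=911: ✗
sample_id=912: ✗
ph_count = COUNT(1, 1, 1) = 3

depth_m_sum=644, ph_count=3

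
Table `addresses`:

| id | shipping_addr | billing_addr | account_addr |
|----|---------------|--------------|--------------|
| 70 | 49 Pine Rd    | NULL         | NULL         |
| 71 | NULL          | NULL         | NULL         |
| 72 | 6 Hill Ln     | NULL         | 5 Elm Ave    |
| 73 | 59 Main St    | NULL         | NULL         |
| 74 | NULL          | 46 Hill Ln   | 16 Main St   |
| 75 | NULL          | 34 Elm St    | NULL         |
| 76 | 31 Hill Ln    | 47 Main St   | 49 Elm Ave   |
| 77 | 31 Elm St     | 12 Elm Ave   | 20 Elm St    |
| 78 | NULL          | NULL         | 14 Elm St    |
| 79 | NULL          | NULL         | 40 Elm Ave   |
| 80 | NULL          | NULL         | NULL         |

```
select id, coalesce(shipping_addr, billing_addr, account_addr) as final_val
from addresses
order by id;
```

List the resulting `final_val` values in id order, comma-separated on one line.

49 Pine Rd, NULL, 6 Hill Ln, 59 Main St, 46 Hill Ln, 34 Elm St, 31 Hill Ln, 31 Elm St, 14 Elm St, 40 Elm Ave, NULL

id=70: shipping_addr=49 Pine Rd → 49 Pine Rd
id=71: shipping_addr=NULL, billing_addr=NULL, account_addr=NULL (all NULL) → NULL
id=72: shipping_addr=6 Hill Ln → 6 Hill Ln
id=73: shipping_addr=59 Main St → 59 Main St
id=74: shipping_addr=NULL, billing_addr=46 Hill Ln → 46 Hill Ln
id=75: shipping_addr=NULL, billing_addr=34 Elm St → 34 Elm St
id=76: shipping_addr=31 Hill Ln → 31 Hill Ln
id=77: shipping_addr=31 Elm St → 31 Elm St
id=78: shipping_addr=NULL, billing_addr=NULL, account_addr=14 Elm St → 14 Elm St
id=79: shipping_addr=NULL, billing_addr=NULL, account_addr=40 Elm Ave → 40 Elm Ave
id=80: shipping_addr=NULL, billing_addr=NULL, account_addr=NULL (all NULL) → NULL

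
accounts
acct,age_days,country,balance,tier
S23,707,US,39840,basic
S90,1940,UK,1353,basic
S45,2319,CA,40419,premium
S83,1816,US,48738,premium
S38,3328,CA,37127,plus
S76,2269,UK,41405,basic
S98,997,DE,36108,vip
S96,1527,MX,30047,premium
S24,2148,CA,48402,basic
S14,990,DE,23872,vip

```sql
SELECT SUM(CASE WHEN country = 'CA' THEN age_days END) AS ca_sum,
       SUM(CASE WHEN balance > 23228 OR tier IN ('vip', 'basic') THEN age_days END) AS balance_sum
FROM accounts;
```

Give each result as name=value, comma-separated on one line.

[ca_sum: country = 'CA']
acct=S23: ✗
acct=S90: ✗
acct=S45: ✓ → 2319
acct=S83: ✗
acct=S38: ✓ → 3328
acct=S76: ✗
acct=S98: ✗
acct=S96: ✗
acct=S24: ✓ → 2148
acct=S14: ✗
ca_sum = 2319 + 3328 + 2148 = 7795
—
[balance_sum: balance > 23228 OR tier IN ('vip', 'basic')]
acct=S23: ✓ → 707
acct=S90: ✓ → 1940
acct=S45: ✓ → 2319
acct=S83: ✓ → 1816
acct=S38: ✓ → 3328
acct=S76: ✓ → 2269
acct=S98: ✓ → 997
acct=S96: ✓ → 1527
acct=S24: ✓ → 2148
acct=S14: ✓ → 990
balance_sum = 707 + 1940 + 2319 + 1816 + 3328 + 2269 + 997 + 1527 + 2148 + 990 = 18041

ca_sum=7795, balance_sum=18041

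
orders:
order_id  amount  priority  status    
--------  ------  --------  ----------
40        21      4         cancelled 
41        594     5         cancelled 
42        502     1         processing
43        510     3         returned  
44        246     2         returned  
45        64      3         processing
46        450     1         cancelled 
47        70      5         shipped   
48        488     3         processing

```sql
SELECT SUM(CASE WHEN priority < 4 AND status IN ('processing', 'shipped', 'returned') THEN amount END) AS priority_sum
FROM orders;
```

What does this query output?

order_id=40: ✗
order_id=41: ✗
order_id=42: ✓ → 502
order_id=43: ✓ → 510
order_id=44: ✓ → 246
order_id=45: ✓ → 64
order_id=46: ✗
order_id=47: ✗
order_id=48: ✓ → 488
priority_sum = 502 + 510 + 246 + 64 + 488 = 1810

1810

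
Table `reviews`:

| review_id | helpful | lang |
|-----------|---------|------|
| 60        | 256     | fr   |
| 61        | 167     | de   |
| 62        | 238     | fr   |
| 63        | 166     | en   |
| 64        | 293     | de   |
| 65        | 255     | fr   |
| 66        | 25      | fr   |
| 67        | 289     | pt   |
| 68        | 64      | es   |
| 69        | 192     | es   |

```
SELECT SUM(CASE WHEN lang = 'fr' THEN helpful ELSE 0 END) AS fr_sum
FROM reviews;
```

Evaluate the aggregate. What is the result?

774

review_id=60: ✓ → 256
review_id=61: ✗
review_id=62: ✓ → 238
review_id=63: ✗
review_id=64: ✗
review_id=65: ✓ → 255
review_id=66: ✓ → 25
review_id=67: ✗
review_id=68: ✗
review_id=69: ✗
fr_sum = 256 + 238 + 255 + 25 = 774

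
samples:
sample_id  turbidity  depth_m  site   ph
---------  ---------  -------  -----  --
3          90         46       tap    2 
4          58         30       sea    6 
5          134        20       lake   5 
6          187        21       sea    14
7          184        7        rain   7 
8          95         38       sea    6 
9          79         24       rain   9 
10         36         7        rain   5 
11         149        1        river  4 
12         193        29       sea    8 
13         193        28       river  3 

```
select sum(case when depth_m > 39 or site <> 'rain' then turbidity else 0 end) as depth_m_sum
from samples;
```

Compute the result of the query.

1099

sample_id=3: ✓ → 90
sample_id=4: ✓ → 58
sample_id=5: ✓ → 134
sample_id=6: ✓ → 187
sample_id=7: ✗
sample_id=8: ✓ → 95
sample_id=9: ✗
sample_id=10: ✗
sample_id=11: ✓ → 149
sample_id=12: ✓ → 193
sample_id=13: ✓ → 193
depth_m_sum = 90 + 58 + 134 + 187 + 95 + 149 + 193 + 193 = 1099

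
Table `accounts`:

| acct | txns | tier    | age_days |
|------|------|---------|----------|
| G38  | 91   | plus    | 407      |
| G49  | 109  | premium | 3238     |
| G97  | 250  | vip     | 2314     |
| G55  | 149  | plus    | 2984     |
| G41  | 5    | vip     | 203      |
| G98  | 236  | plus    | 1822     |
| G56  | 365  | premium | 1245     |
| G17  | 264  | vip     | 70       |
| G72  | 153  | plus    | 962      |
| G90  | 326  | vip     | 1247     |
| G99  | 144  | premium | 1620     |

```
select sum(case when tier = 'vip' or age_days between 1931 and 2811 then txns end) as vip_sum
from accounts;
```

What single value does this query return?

acct=G38: ✗
acct=G49: ✗
acct=G97: ✓ → 250
acct=G55: ✗
acct=G41: ✓ → 5
acct=G98: ✗
acct=G56: ✗
acct=G17: ✓ → 264
acct=G72: ✗
acct=G90: ✓ → 326
acct=G99: ✗
vip_sum = 250 + 5 + 264 + 326 = 845

845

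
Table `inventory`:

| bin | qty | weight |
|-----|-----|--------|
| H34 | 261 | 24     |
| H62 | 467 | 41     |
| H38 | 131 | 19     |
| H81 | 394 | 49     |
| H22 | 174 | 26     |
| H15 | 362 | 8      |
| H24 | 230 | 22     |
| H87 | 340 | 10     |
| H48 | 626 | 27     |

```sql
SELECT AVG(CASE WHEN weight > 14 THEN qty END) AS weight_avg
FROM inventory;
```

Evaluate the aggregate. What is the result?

bin=H34: ✓ → 261
bin=H62: ✓ → 467
bin=H38: ✓ → 131
bin=H81: ✓ → 394
bin=H22: ✓ → 174
bin=H15: ✗
bin=H24: ✓ → 230
bin=H87: ✗
bin=H48: ✓ → 626
weight_avg = (261 + 467 + 131 + 394 + 174 + 230 + 626) / 7 = 326.1428571429

326.1428571429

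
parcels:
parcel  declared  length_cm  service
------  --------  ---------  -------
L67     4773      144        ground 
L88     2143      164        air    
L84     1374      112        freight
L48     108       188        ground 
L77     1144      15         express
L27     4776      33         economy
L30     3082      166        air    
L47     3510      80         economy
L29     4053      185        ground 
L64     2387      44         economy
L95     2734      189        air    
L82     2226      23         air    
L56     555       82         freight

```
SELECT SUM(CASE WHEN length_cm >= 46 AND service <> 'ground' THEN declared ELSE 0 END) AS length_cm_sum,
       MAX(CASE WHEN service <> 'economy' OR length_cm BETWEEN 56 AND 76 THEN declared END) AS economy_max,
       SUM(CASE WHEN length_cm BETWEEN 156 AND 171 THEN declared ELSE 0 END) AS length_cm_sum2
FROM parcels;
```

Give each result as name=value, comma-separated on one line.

length_cm_sum=13398, economy_max=4773, length_cm_sum2=5225

[length_cm_sum: length_cm >= 46 AND service <> 'ground']
parcel=L67: ✗
parcel=L88: ✓ → 2143
parcel=L84: ✓ → 1374
parcel=L48: ✗
parcel=L77: ✗
parcel=L27: ✗
parcel=L30: ✓ → 3082
parcel=L47: ✓ → 3510
parcel=L29: ✗
parcel=L64: ✗
parcel=L95: ✓ → 2734
parcel=L82: ✗
parcel=L56: ✓ → 555
length_cm_sum = 2143 + 1374 + 3082 + 3510 + 2734 + 555 = 13398
—
[economy_max: service <> 'economy' OR length_cm BETWEEN 56 AND 76]
parcel=L67: ✓ → 4773
parcel=L88: ✓ → 2143
parcel=L84: ✓ → 1374
parcel=L48: ✓ → 108
parcel=L77: ✓ → 1144
parcel=L27: ✗
parcel=L30: ✓ → 3082
parcel=L47: ✗
parcel=L29: ✓ → 4053
parcel=L64: ✗
parcel=L95: ✓ → 2734
parcel=L82: ✓ → 2226
parcel=L56: ✓ → 555
economy_max = MAX(4773, 2143, 1374, 108, 1144, 3082, 4053, 2734, 2226, 555) = 4773
—
[length_cm_sum2: length_cm BETWEEN 156 AND 171]
parcel=L67: ✗
parcel=L88: ✓ → 2143
parcel=L84: ✗
parcel=L48: ✗
parcel=L77: ✗
parcel=L27: ✗
parcel=L30: ✓ → 3082
parcel=L47: ✗
parcel=L29: ✗
parcel=L64: ✗
parcel=L95: ✗
parcel=L82: ✗
parcel=L56: ✗
length_cm_sum2 = 2143 + 3082 = 5225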